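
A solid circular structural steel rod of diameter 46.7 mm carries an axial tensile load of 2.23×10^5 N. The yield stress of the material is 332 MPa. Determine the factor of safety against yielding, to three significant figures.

n = 2.55

A = πd²/4 = 1713 mm².
σ = F/A = 223000/1713 = 130.2 MPa.
n = 332/130.2 = 2.550.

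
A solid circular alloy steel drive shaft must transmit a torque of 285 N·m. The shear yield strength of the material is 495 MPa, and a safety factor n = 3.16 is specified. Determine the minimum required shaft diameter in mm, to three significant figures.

Allowable shear stress τ_allow = 495/3.16 = 156.6 MPa.
For a solid shaft τ = 16T/(πd³), so d³ = 16T/(π τ_allow) = 16×285000/(π×156.6) = 9266 mm³.
d = (9266)^(1/3) = 21.00 mm.

d = 21.0 mm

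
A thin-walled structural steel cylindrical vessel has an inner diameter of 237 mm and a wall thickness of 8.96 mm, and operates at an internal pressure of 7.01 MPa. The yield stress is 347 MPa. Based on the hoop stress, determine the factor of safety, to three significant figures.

n = 3.74

σ_h = pD/(2t) = 7.01×237/(2×8.96) = 92.71 MPa.
n = 347/92.71 = 3.743.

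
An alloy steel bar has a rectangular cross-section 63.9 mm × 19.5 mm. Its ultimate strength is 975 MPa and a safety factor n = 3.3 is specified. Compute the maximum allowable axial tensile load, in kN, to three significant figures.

F_allow = 368 kN

σ_allow = 975/3.3 = 295.5 MPa.
A = 63.9×19.5 = 1246 mm².
F_allow = σ_allow × A = 295.5×1246 = 368200 N.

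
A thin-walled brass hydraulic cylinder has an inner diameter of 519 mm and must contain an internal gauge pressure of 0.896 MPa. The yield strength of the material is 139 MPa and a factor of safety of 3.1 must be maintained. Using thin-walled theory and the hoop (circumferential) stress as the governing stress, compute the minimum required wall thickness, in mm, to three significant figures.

t = 5.19 mm

σ_allow = 139/3.1 = 44.84 MPa.
Hoop stress σ_h = pD/(2t), so t = pD/(2σ_allow) = 0.896×519/(2×44.84) = 5.186 mm.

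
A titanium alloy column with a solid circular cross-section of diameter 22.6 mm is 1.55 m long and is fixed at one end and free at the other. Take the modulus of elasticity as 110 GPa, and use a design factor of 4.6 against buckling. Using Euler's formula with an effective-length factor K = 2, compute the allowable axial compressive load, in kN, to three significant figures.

P_allow = 0.314 kN

I = πd⁴/64 = π×22.6⁴/64 = 12810 mm⁴.
Effective length L_e = KL = 2×1.55 m = 3100 mm.
Euler critical load P_cr = π²EI/L_e² = π²×110000×12810/3100² = 1447 N.
P_allow = P_cr/n = 1447/4.6 = 314.5 N.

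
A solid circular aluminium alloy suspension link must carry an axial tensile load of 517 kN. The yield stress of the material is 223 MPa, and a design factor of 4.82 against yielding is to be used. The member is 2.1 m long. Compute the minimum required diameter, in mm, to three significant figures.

d = 119 mm

Allowable stress σ_allow = 223/4.82 = 46.27 MPa.
Required area A = F/σ_allow = 517000/46.27 = 11170 mm².
A = πd²/4 → d = √(4A/π) = 119.3 mm.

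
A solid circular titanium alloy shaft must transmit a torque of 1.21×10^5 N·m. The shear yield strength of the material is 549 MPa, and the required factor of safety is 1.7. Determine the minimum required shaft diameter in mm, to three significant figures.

d = 124 mm

Allowable shear stress τ_allow = 549/1.7 = 322.9 MPa.
For a solid shaft τ = 16T/(πd³), so d³ = 16T/(π τ_allow) = 16×1.2100×10^8/(π×322.9) = 1.908×10^6 mm³.
d = (1.908×10^6)^(1/3) = 124.0 mm.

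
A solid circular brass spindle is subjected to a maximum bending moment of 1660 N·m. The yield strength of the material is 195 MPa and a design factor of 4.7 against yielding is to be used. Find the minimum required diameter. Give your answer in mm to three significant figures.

d = 74.1 mm

σ_allow = 195/4.7 = 41.49 MPa.
For a solid circular section σ = 32M/(πd³), so d³ = 32M/(π σ_allow) = 32×1660000/(π×41.49) = 407500 mm³.
d = 74.14 mm.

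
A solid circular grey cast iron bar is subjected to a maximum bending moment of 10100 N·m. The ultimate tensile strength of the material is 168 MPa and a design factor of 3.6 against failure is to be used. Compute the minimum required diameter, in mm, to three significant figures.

d = 130 mm

σ_allow = 168/3.6 = 46.67 MPa.
For a solid circular section σ = 32M/(πd³), so d³ = 32M/(π σ_allow) = 32×1.0100×10^7/(π×46.67) = 2.205×10^6 mm³.
d = 130.1 mm.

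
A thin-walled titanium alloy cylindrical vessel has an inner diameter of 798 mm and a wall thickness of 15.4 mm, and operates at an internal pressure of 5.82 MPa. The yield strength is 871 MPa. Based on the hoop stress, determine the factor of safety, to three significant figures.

σ_h = pD/(2t) = 5.82×798/(2×15.4) = 150.8 MPa.
n = 871/150.8 = 5.776.

n = 5.78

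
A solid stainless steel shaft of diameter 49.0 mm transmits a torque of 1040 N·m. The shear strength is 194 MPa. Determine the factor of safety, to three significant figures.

τ = 16T/(πd³) = 16×1040000/(π×49.0³) = 45.02 MPa.
n = τ_limit/τ = 194/45.02 = 4.309.

n = 4.31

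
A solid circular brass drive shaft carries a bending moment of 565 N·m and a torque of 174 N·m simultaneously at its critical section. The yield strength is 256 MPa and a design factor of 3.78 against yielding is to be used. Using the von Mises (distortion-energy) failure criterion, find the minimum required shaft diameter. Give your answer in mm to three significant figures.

d = 44.5 mm

σ_allow = σ_y/n = 256/3.78 = 67.72 MPa.
For a solid shaft σ_b = 32M/(πd³) and τ = 16T/(πd³), so the von Mises stress is σ' = (16/πd³)·√(4M²+3T²).
√(4M²+3T²) = √(4×(565000)² + 3×(174000)²) = 1.169×10^6 N·mm.
d³ = 16×1.169×10^6/(π×67.72) = 87950 mm³.
d = 44.47 mm.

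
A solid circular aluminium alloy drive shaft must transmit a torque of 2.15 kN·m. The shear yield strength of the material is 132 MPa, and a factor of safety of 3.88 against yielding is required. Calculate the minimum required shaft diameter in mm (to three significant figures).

d = 68.5 mm

Allowable shear stress τ_allow = 132/3.88 = 34.02 MPa.
For a solid shaft τ = 16T/(πd³), so d³ = 16T/(π τ_allow) = 16×2150000/(π×34.02) = 321900 mm³.
d = (321900)^(1/3) = 68.53 mm.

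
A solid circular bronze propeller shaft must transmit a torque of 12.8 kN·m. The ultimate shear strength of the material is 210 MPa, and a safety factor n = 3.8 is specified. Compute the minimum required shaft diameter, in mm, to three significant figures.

d = 106 mm

Allowable shear stress τ_allow = 210/3.8 = 55.26 MPa.
For a solid shaft τ = 16T/(πd³), so d³ = 16T/(π τ_allow) = 16×1.2800×10^7/(π×55.26) = 1.180×10^6 mm³.
d = (1.180×10^6)^(1/3) = 105.7 mm.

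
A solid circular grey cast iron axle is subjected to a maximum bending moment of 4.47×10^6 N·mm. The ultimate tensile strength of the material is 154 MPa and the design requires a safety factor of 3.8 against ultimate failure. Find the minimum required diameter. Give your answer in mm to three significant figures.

d = 104 mm

σ_allow = 154/3.8 = 40.53 MPa.
For a solid circular section σ = 32M/(πd³), so d³ = 32M/(π σ_allow) = 32×4470000/(π×40.53) = 1.123×10^6 mm³.
d = 104.0 mm.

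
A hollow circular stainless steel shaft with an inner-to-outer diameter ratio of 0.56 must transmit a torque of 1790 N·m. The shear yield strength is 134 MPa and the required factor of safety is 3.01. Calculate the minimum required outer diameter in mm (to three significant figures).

d_o = 61.0 mm

τ_allow = 134/3.01 = 44.52 MPa.
For a hollow shaft τ = 16T/[πd_o³(1−k⁴)] with k = 0.56, so 1−k⁴ = 0.9017.
d_o³ = 16T/[π τ_allow (1−k⁴)] = 16×1790000/(π×44.52×0.9017) = 227100 mm³.
d_o = 61.01 mm.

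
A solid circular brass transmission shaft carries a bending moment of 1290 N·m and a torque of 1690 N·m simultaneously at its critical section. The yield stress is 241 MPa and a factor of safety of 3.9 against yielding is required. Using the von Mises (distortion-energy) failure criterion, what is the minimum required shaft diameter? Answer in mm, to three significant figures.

σ_allow = σ_y/n = 241/3.9 = 61.79 MPa.
For a solid shaft σ_b = 32M/(πd³) and τ = 16T/(πd³), so the von Mises stress is σ' = (16/πd³)·√(4M²+3T²).
√(4M²+3T²) = √(4×(1.290×10^6)² + 3×(1.690×10^6)²) = 3.902×10^6 N·mm.
d³ = 16×3.902×10^6/(π×61.79) = 321600 mm³.
d = 68.51 mm.

d = 68.5 mm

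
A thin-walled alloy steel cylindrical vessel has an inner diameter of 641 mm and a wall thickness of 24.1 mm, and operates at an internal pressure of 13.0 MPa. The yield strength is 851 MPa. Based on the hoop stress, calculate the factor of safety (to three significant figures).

σ_h = pD/(2t) = 13.0×641/(2×24.1) = 172.9 MPa.
n = 851/172.9 = 4.922.

n = 4.92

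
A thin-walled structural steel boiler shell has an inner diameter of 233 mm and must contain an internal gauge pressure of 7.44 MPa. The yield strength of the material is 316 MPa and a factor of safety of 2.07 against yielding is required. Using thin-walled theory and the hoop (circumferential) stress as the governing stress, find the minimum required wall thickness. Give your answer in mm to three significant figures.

σ_allow = 316/2.07 = 152.7 MPa.
Hoop stress σ_h = pD/(2t), so t = pD/(2σ_allow) = 7.44×233/(2×152.7) = 5.678 mm.

t = 5.68 mm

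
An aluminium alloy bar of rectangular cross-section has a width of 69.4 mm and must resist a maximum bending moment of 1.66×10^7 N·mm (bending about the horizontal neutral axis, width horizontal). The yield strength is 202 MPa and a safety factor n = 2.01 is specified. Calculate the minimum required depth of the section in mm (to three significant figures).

h = 120 mm

σ_allow = 202/2.01 = 100.5 MPa.
For a rectangular section σ = 6M/(bh²), so h² = 6M/(b σ_allow) = 6×1.6600×10^7/(69.4×100.5) = 14280 mm².
h = 119.5 mm.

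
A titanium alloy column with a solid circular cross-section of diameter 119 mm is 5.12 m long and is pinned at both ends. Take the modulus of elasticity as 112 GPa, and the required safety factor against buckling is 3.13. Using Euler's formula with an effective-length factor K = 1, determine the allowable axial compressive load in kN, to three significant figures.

I = πd⁴/64 = π×119⁴/64 = 9.844×10^6 mm⁴.
Effective length L_e = KL = 1×5.12 m = 5120 mm.
Euler critical load P_cr = π²EI/L_e² = π²×112000×9.844×10^6/5120² = 415100 N.
P_allow = P_cr/n = 415100/3.13 = 132600 N.

P_allow = 133 kN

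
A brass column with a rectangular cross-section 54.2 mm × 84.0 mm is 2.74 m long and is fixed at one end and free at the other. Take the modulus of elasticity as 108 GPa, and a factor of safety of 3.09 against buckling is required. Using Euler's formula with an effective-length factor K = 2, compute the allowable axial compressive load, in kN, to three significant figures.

Buckling occurs about the weak axis: I_min = h·b³/12 = 84.0×54.2³/12 = 1.115×10^6 mm⁴ (b = 54.2 mm is the smaller dimension).
Effective length L_e = KL = 2×2.74 m = 5480 mm.
Euler critical load P_cr = π²EI/L_e² = π²×108000×1.115×10^6/5480² = 39560 N.
P_allow = P_cr/n = 39560/3.09 = 12800 N.

P_allow = 12.8 kN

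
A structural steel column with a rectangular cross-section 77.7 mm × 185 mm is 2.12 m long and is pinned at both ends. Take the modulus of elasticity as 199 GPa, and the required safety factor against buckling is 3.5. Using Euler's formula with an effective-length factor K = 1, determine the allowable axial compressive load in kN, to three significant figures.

Buckling occurs about the weak axis: I_min = h·b³/12 = 185×77.7³/12 = 7.232×10^6 mm⁴ (b = 77.7 mm is the smaller dimension).
Effective length L_e = KL = 1×2.12 m = 2120 mm.
Euler critical load P_cr = π²EI/L_e² = π²×199000×7.232×10^6/2120² = 3.160×10^6 N.
P_allow = P_cr/n = 3.160×10^6/3.5 = 903000 N.

P_allow = 903 kN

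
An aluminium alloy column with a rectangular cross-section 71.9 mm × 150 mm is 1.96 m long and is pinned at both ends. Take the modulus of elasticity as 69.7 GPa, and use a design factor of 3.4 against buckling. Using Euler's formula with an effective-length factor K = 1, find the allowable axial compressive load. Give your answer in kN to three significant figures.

P_allow = 245 kN

Buckling occurs about the weak axis: I_min = h·b³/12 = 150×71.9³/12 = 4.646×10^6 mm⁴ (b = 71.9 mm is the smaller dimension).
Effective length L_e = KL = 1×1.96 m = 1960 mm.
Euler critical load P_cr = π²EI/L_e² = π²×69700×4.646×10^6/1960² = 832000 N.
P_allow = P_cr/n = 832000/3.4 = 244700 N.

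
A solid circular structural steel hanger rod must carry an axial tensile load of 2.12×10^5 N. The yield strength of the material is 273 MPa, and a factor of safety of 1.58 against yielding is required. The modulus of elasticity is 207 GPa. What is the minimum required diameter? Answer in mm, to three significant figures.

d = 39.5 mm

Allowable stress σ_allow = 273/1.58 = 172.8 MPa.
Required area A = F/σ_allow = 212000/172.8 = 1227 mm².
A = πd²/4 → d = √(4A/π) = 39.52 mm.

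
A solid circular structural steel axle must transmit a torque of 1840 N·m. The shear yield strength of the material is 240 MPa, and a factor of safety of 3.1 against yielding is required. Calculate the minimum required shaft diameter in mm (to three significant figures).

Allowable shear stress τ_allow = 240/3.1 = 77.42 MPa.
For a solid shaft τ = 16T/(πd³), so d³ = 16T/(π τ_allow) = 16×1840000/(π×77.42) = 121000 mm³.
d = (121000)^(1/3) = 49.47 mm.

d = 49.5 mm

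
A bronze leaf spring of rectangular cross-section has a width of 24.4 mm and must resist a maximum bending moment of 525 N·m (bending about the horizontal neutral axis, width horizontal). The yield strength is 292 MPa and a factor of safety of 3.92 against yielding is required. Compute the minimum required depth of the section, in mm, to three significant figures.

σ_allow = 292/3.92 = 74.49 MPa.
For a rectangular section σ = 6M/(bh²), so h² = 6M/(b σ_allow) = 6×525000/(24.4×74.49) = 1733 mm².
h = 41.63 mm.

h = 41.6 mm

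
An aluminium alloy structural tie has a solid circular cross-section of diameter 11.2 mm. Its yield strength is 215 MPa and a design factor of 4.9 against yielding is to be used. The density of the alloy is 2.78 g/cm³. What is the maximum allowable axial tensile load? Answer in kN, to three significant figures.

F_allow = 4.32 kN

σ_allow = 215/4.9 = 43.88 MPa.
A = πd²/4 = π×11.2²/4 = 98.52 mm².
F_allow = σ_allow × A = 43.88×98.52 = 4323 N.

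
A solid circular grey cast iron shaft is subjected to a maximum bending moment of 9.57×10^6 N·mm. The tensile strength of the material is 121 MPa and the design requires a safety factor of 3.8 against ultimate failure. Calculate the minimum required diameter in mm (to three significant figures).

σ_allow = 121/3.8 = 31.84 MPa.
For a solid circular section σ = 32M/(πd³), so d³ = 32M/(π σ_allow) = 32×9570000/(π×31.84) = 3.061×10^6 mm³.
d = 145.2 mm.

d = 145 mm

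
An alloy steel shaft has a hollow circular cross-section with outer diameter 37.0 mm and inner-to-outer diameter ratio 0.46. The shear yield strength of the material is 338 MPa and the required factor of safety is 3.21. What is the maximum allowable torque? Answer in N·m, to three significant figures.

T_allow = 1000 N·m

τ_allow = 338/3.21 = 105.3 MPa.
For a hollow shaft T_allow = τ_allow·πd_o³(1−k⁴)/16 with 1−k⁴ = 0.9552, so πd_o³(1−k⁴)/16 = 9500 mm³.
T_allow = 105.3×9500 = 1.000×10^6 N·mm = 1000 N·m.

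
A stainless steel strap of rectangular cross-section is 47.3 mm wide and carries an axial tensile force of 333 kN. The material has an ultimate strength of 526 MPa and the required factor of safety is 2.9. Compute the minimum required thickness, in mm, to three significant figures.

t = 38.8 mm

σ_allow = 526/2.9 = 181.4 MPa.
Required area A = F/σ_allow = 333000/181.4 = 1836 mm².
t = A/w = 1836/47.3 = 38.81 mm.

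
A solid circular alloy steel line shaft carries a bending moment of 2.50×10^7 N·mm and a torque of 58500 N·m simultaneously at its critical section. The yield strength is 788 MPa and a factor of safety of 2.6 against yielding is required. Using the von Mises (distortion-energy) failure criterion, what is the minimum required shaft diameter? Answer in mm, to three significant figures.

d = 124 mm

σ_allow = σ_y/n = 788/2.6 = 303.1 MPa.
For a solid shaft σ_b = 32M/(πd³) and τ = 16T/(πd³), so the von Mises stress is σ' = (16/πd³)·√(4M²+3T²).
√(4M²+3T²) = √(4×(2.500×10^7)² + 3×(5.850×10^7)²) = 1.130×10^8 N·mm.
d³ = 16×1.130×10^8/(π×303.1) = 1.899×10^6 mm³.
d = 123.8 mm.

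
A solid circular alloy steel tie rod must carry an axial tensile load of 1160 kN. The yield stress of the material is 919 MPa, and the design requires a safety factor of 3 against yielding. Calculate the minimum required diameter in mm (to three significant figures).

Allowable stress σ_allow = 919/3 = 306.3 MPa.
Required area A = F/σ_allow = 1160000/306.3 = 3787 mm².
A = πd²/4 → d = √(4A/π) = 69.44 mm.

d = 69.4 mm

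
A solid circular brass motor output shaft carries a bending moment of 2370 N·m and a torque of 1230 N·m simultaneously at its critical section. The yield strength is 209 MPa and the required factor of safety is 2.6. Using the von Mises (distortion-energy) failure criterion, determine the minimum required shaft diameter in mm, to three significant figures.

d = 69.1 mm

σ_allow = σ_y/n = 209/2.6 = 80.38 MPa.
For a solid shaft σ_b = 32M/(πd³) and τ = 16T/(πd³), so the von Mises stress is σ' = (16/πd³)·√(4M²+3T²).
√(4M²+3T²) = √(4×(2.370×10^6)² + 3×(1.230×10^6)²) = 5.197×10^6 N·mm.
d³ = 16×5.197×10^6/(π×80.38) = 329300 mm³.
d = 69.05 mm.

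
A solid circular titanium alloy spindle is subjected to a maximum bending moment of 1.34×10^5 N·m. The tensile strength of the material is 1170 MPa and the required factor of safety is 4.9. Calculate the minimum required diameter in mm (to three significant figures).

d = 179 mm

σ_allow = 1170/4.9 = 238.8 MPa.
For a solid circular section σ = 32M/(πd³), so d³ = 32M/(π σ_allow) = 32×1.3400×10^8/(π×238.8) = 5.716×10^6 mm³.
d = 178.8 mm.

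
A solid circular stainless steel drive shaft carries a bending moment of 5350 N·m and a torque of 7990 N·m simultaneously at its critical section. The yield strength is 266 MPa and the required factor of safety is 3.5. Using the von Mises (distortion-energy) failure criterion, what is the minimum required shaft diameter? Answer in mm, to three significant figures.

σ_allow = σ_y/n = 266/3.5 = 76.00 MPa.
For a solid shaft σ_b = 32M/(πd³) and τ = 16T/(πd³), so the von Mises stress is σ' = (16/πd³)·√(4M²+3T²).
√(4M²+3T²) = √(4×(5.350×10^6)² + 3×(7.990×10^6)²) = 1.749×10^7 N·mm.
d³ = 16×1.749×10^7/(π×76.00) = 1.172×10^6 mm³.
d = 105.4 mm.

d = 105 mm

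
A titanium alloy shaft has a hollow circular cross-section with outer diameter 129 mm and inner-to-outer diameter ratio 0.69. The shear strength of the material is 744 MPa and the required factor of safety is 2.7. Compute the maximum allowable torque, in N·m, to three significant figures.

τ_allow = 744/2.7 = 275.6 MPa.
For a hollow shaft T_allow = τ_allow·πd_o³(1−k⁴)/16 with 1−k⁴ = 0.7733, so πd_o³(1−k⁴)/16 = 326000 mm³.
T_allow = 275.6×326000 = 8.982×10^7 N·mm = 89820 N·m.

T_allow = 89800 N·m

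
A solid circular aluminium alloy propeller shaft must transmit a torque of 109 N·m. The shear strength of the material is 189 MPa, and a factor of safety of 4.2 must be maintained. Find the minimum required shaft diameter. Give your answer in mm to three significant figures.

d = 23.1 mm

Allowable shear stress τ_allow = 189/4.2 = 45.00 MPa.
For a solid shaft τ = 16T/(πd³), so d³ = 16T/(π τ_allow) = 16×109000/(π×45.00) = 12340 mm³.
d = (12340)^(1/3) = 23.11 mm.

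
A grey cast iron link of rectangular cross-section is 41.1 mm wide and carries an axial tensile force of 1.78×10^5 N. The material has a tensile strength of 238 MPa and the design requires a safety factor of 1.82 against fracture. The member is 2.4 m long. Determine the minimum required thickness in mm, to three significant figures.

t = 33.1 mm

σ_allow = 238/1.82 = 130.8 MPa.
Required area A = F/σ_allow = 178000/130.8 = 1361 mm².
t = A/w = 1361/41.1 = 33.12 mm.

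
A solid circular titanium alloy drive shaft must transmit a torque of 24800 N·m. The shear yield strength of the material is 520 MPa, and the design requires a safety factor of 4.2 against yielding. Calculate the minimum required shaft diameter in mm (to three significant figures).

d = 101 mm

Allowable shear stress τ_allow = 520/4.2 = 123.8 MPa.
For a solid shaft τ = 16T/(πd³), so d³ = 16T/(π τ_allow) = 16×2.4800×10^7/(π×123.8) = 1.020×10^6 mm³.
d = (1.020×10^6)^(1/3) = 100.7 mm.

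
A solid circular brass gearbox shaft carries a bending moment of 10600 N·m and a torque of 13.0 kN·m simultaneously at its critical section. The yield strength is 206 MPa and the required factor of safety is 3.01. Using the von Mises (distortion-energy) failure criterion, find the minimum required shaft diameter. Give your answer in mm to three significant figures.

d = 132 mm

σ_allow = σ_y/n = 206/3.01 = 68.44 MPa.
For a solid shaft σ_b = 32M/(πd³) and τ = 16T/(πd³), so the von Mises stress is σ' = (16/πd³)·√(4M²+3T²).
√(4M²+3T²) = √(4×(1.060×10^7)² + 3×(1.300×10^7)²) = 3.093×10^7 N·mm.
d³ = 16×3.093×10^7/(π×68.44) = 2.301×10^6 mm³.
d = 132.0 mm.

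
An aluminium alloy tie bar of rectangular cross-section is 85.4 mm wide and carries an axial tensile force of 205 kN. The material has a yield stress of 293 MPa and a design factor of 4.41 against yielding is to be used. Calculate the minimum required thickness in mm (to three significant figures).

σ_allow = 293/4.41 = 66.44 MPa.
Required area A = F/σ_allow = 205000/66.44 = 3085 mm².
t = A/w = 3085/85.4 = 36.13 mm.

t = 36.1 mm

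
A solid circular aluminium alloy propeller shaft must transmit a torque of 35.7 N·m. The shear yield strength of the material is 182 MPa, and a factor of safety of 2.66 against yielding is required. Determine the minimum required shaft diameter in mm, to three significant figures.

Allowable shear stress τ_allow = 182/2.66 = 68.42 MPa.
For a solid shaft τ = 16T/(πd³), so d³ = 16T/(π τ_allow) = 16×35700/(π×68.42) = 2657 mm³.
d = (2657)^(1/3) = 13.85 mm.

d = 13.9 mm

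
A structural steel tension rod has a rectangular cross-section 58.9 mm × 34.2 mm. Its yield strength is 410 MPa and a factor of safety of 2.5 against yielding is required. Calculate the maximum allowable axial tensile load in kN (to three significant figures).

F_allow = 330 kN

σ_allow = 410/2.5 = 164.0 MPa.
A = 58.9×34.2 = 2014 mm².
F_allow = σ_allow × A = 164.0×2014 = 330400 N.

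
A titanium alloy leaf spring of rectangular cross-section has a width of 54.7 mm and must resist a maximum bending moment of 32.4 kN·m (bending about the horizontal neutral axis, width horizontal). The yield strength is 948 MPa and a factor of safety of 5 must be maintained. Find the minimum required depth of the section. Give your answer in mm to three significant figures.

σ_allow = 948/5 = 189.6 MPa.
For a rectangular section σ = 6M/(bh²), so h² = 6M/(b σ_allow) = 6×3.2400×10^7/(54.7×189.6) = 18740 mm².
h = 136.9 mm.

h = 137 mm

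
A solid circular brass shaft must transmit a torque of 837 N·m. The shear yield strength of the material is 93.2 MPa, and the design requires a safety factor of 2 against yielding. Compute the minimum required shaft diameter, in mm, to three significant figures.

d = 45.1 mm

Allowable shear stress τ_allow = 93.2/2 = 46.60 MPa.
For a solid shaft τ = 16T/(πd³), so d³ = 16T/(π τ_allow) = 16×837000/(π×46.60) = 91480 mm³.
d = (91480)^(1/3) = 45.06 mm.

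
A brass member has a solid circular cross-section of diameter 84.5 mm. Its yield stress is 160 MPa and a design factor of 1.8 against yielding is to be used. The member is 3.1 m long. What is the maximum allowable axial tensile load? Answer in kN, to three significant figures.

σ_allow = 160/1.8 = 88.89 MPa.
A = πd²/4 = π×84.5²/4 = 5608 mm².
F_allow = σ_allow × A = 88.89×5608 = 498500 N.

F_allow = 498 kN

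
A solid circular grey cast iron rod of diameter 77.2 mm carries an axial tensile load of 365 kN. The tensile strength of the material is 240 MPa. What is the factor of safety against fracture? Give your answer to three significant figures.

A = πd²/4 = 4681 mm².
σ = F/A = 365000/4681 = 77.98 MPa.
n = 240/77.98 = 3.078.

n = 3.08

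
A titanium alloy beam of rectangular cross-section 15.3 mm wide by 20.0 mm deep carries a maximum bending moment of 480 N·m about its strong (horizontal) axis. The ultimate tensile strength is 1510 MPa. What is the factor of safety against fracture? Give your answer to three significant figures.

n = 3.21

Section modulus S = bh²/6 = 15.3×20.0²/6 = 1020 mm³.
σ = M/S = 480000/1020 = 470.6 MPa.
n = 1510/470.6 = 3.209.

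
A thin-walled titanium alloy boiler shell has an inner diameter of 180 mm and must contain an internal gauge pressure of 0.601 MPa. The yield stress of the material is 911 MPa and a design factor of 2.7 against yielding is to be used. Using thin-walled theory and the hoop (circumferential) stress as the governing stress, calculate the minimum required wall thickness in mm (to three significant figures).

t = 0.160 mm

σ_allow = 911/2.7 = 337.4 MPa.
Hoop stress σ_h = pD/(2t), so t = pD/(2σ_allow) = 0.601×180/(2×337.4) = 0.1603 mm.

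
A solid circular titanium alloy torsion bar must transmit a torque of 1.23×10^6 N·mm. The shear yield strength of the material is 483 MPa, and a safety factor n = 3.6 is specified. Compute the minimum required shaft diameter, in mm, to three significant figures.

Allowable shear stress τ_allow = 483/3.6 = 134.2 MPa.
For a solid shaft τ = 16T/(πd³), so d³ = 16T/(π τ_allow) = 16×1230000/(π×134.2) = 46690 mm³.
d = (46690)^(1/3) = 36.01 mm.

d = 36.0 mm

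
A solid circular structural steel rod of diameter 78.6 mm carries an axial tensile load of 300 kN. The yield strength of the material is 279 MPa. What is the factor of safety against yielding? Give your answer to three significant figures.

n = 4.51

A = πd²/4 = 4852 mm².
σ = F/A = 300000/4852 = 61.83 MPa.
n = 279/61.83 = 4.513.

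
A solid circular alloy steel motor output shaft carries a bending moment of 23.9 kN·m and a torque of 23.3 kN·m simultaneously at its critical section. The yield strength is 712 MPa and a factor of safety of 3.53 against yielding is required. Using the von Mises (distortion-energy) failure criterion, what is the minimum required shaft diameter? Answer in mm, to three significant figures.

σ_allow = σ_y/n = 712/3.53 = 201.7 MPa.
For a solid shaft σ_b = 32M/(πd³) and τ = 16T/(πd³), so the von Mises stress is σ' = (16/πd³)·√(4M²+3T²).
√(4M²+3T²) = √(4×(2.390×10^7)² + 3×(2.330×10^7)²) = 6.256×10^7 N·mm.
d³ = 16×6.256×10^7/(π×201.7) = 1.580×10^6 mm³.
d = 116.5 mm.

d = 116 mm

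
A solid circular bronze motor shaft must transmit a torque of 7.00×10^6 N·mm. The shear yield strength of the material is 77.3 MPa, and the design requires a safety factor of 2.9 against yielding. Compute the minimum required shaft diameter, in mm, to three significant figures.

Allowable shear stress τ_allow = 77.3/2.9 = 26.66 MPa.
For a solid shaft τ = 16T/(πd³), so d³ = 16T/(π τ_allow) = 16×7000000/(π×26.66) = 1.337×10^6 mm³.
d = (1.337×10^6)^(1/3) = 110.2 mm.

d = 110 mm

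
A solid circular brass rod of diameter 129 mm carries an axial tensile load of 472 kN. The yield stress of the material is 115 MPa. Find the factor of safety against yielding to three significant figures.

A = πd²/4 = 13070 mm².
σ = F/A = 472000/13070 = 36.11 MPa.
n = 115/36.11 = 3.184.

n = 3.18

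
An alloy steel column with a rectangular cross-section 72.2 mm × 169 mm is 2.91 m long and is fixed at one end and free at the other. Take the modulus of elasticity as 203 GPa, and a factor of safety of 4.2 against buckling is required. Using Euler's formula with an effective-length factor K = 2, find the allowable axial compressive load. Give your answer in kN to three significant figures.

Buckling occurs about the weak axis: I_min = h·b³/12 = 169×72.2³/12 = 5.301×10^6 mm⁴ (b = 72.2 mm is the smaller dimension).
Effective length L_e = KL = 2×2.91 m = 5820 mm.
Euler critical load P_cr = π²EI/L_e² = π²×203000×5.301×10^6/5820² = 313500 N.
P_allow = P_cr/n = 313500/4.2 = 74650 N.

P_allow = 74.6 kN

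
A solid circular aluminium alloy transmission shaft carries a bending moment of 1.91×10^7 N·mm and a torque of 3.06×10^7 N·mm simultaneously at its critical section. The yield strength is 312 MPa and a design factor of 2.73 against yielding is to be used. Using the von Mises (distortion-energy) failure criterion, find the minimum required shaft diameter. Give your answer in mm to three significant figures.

d = 143 mm

σ_allow = σ_y/n = 312/2.73 = 114.3 MPa.
For a solid shaft σ_b = 32M/(πd³) and τ = 16T/(πd³), so the von Mises stress is σ' = (16/πd³)·√(4M²+3T²).
√(4M²+3T²) = √(4×(1.910×10^7)² + 3×(3.060×10^7)²) = 6.533×10^7 N·mm.
d³ = 16×6.533×10^7/(π×114.3) = 2.911×10^6 mm³.
d = 142.8 mm.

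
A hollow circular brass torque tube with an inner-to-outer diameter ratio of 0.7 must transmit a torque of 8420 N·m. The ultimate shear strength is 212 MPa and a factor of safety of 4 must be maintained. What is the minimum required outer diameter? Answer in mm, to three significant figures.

τ_allow = 212/4 = 53.00 MPa.
For a hollow shaft τ = 16T/[πd_o³(1−k⁴)] with k = 0.7, so 1−k⁴ = 0.7599.
d_o³ = 16T/[π τ_allow (1−k⁴)] = 16×8420000/(π×53.00×0.7599) = 1.065×10^6 mm³.
d_o = 102.1 mm.

d_o = 102 mm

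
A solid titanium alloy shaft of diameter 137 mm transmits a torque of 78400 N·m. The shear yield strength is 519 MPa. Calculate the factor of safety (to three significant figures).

n = 3.34

τ = 16T/(πd³) = 16×7.8400×10^7/(π×137³) = 155.3 MPa.
n = τ_limit/τ = 519/155.3 = 3.342.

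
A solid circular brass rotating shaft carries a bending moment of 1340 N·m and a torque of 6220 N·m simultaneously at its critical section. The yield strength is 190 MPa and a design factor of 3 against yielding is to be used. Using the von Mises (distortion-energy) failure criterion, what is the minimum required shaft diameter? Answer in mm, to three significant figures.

σ_allow = σ_y/n = 190/3 = 63.33 MPa.
For a solid shaft σ_b = 32M/(πd³) and τ = 16T/(πd³), so the von Mises stress is σ' = (16/πd³)·√(4M²+3T²).
√(4M²+3T²) = √(4×(1.340×10^6)² + 3×(6.220×10^6)²) = 1.110×10^7 N·mm.
d³ = 16×1.110×10^7/(π×63.33) = 892700 mm³.
d = 96.29 mm.

d = 96.3 mm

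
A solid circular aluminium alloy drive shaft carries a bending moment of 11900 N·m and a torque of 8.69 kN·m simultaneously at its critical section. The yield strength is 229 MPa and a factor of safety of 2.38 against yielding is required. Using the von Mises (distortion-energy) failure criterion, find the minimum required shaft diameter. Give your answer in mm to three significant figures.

σ_allow = σ_y/n = 229/2.38 = 96.22 MPa.
For a solid shaft σ_b = 32M/(πd³) and τ = 16T/(πd³), so the von Mises stress is σ' = (16/πd³)·√(4M²+3T²).
√(4M²+3T²) = √(4×(1.190×10^7)² + 3×(8.690×10^6)²) = 2.816×10^7 N·mm.
d³ = 16×2.816×10^7/(π×96.22) = 1.491×10^6 mm³.
d = 114.2 mm.

d = 114 mm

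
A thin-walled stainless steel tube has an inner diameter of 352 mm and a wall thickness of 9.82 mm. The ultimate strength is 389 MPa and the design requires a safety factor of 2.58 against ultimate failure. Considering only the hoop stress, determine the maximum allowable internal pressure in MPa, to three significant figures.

σ_allow = 389/2.58 = 150.8 MPa.
σ_h = pD/(2t) → p_allow = 2σ_allow t/D = 2×150.8×9.82/352 = 8.413 MPa.

p_allow = 8.41 MPa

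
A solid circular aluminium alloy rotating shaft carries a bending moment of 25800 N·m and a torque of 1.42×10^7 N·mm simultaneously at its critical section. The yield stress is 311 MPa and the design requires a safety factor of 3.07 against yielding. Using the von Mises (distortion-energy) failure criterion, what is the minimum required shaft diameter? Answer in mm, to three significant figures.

σ_allow = σ_y/n = 311/3.07 = 101.3 MPa.
For a solid shaft σ_b = 32M/(πd³) and τ = 16T/(πd³), so the von Mises stress is σ' = (16/πd³)·√(4M²+3T²).
√(4M²+3T²) = √(4×(2.580×10^7)² + 3×(1.420×10^7)²) = 5.716×10^7 N·mm.
d³ = 16×5.716×10^7/(π×101.3) = 2.874×10^6 mm³.
d = 142.2 mm.

d = 142 mm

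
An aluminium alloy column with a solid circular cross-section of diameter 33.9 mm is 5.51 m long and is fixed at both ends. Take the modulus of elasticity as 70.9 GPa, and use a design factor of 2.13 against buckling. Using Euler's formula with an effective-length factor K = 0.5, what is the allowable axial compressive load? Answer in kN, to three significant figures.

P_allow = 2.81 kN

I = πd⁴/64 = π×33.9⁴/64 = 64830 mm⁴.
Effective length L_e = KL = 0.5×5.51 m = 2755 mm.
Euler critical load P_cr = π²EI/L_e² = π²×70900×64830/2755² = 5977 N.
P_allow = P_cr/n = 5977/2.13 = 2806 N.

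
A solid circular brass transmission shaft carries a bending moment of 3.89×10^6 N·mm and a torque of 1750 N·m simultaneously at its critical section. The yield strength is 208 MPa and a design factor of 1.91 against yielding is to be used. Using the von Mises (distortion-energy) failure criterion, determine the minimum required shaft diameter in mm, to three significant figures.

σ_allow = σ_y/n = 208/1.91 = 108.9 MPa.
For a solid shaft σ_b = 32M/(πd³) and τ = 16T/(πd³), so the von Mises stress is σ' = (16/πd³)·√(4M²+3T²).
√(4M²+3T²) = √(4×(3.890×10^6)² + 3×(1.750×10^6)²) = 8.350×10^6 N·mm.
d³ = 16×8.350×10^6/(π×108.9) = 390500 mm³.
d = 73.09 mm.

d = 73.1 mm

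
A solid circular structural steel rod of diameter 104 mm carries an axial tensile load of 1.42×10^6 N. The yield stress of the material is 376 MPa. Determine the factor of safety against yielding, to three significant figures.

A = πd²/4 = 8495 mm².
σ = F/A = 1420000/8495 = 167.2 MPa.
n = 376/167.2 = 2.249.

n = 2.25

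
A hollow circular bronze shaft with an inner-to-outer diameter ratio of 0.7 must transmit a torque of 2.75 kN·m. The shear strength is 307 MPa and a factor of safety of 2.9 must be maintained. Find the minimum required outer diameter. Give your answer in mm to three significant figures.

d_o = 55.8 mm

τ_allow = 307/2.9 = 105.9 MPa.
For a hollow shaft τ = 16T/[πd_o³(1−k⁴)] with k = 0.7, so 1−k⁴ = 0.7599.
d_o³ = 16T/[π τ_allow (1−k⁴)] = 16×2750000/(π×105.9×0.7599) = 174100 mm³.
d_o = 55.84 mm.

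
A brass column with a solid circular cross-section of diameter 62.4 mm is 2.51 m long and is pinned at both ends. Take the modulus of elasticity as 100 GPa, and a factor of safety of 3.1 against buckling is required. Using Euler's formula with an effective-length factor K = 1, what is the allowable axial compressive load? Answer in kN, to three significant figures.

P_allow = 37.6 kN

I = πd⁴/64 = π×62.4⁴/64 = 744200 mm⁴.
Effective length L_e = KL = 1×2.51 m = 2510 mm.
Euler critical load P_cr = π²EI/L_e² = π²×100000×744200/2510² = 116600 N.
P_allow = P_cr/n = 116600/3.1 = 37610 N.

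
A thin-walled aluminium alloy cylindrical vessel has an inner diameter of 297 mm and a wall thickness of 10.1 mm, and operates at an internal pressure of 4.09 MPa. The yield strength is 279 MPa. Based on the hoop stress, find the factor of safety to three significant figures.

σ_h = pD/(2t) = 4.09×297/(2×10.1) = 60.14 MPa.
n = 279/60.14 = 4.640.

n = 4.64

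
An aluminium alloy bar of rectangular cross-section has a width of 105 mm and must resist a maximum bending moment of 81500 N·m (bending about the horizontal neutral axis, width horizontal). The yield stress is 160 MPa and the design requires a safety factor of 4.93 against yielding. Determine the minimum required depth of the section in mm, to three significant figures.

σ_allow = 160/4.93 = 32.45 MPa.
For a rectangular section σ = 6M/(bh²), so h² = 6M/(b σ_allow) = 6×8.1500×10^7/(105×32.45) = 143500 mm².
h = 378.8 mm.

h = 379 mm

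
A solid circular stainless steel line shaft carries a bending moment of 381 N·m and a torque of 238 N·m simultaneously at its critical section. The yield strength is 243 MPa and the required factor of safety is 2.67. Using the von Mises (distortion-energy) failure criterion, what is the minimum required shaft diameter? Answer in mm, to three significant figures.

σ_allow = σ_y/n = 243/2.67 = 91.01 MPa.
For a solid shaft σ_b = 32M/(πd³) and τ = 16T/(πd³), so the von Mises stress is σ' = (16/πd³)·√(4M²+3T²).
√(4M²+3T²) = √(4×(381000)² + 3×(238000)²) = 866400 N·mm.
d³ = 16×866400/(π×91.01) = 48480 mm³.
d = 36.46 mm.

d = 36.5 mm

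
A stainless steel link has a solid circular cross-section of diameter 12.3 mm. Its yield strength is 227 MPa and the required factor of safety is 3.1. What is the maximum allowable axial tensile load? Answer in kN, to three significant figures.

F_allow = 8.70 kN

σ_allow = 227/3.1 = 73.23 MPa.
A = πd²/4 = π×12.3²/4 = 118.8 mm².
F_allow = σ_allow × A = 73.23×118.8 = 8701 N.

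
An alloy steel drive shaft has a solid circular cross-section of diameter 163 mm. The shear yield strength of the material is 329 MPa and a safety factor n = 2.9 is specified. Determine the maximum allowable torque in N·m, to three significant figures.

τ_allow = 329/2.9 = 113.4 MPa.
For a solid shaft T_allow = τ_allow·πd³/16; πd³/16 = π×163³/16 = 850300 mm³.
T_allow = 113.4×850300 = 9.647×10^7 N·mm = 96470 N·m.

T_allow = 96500 N·m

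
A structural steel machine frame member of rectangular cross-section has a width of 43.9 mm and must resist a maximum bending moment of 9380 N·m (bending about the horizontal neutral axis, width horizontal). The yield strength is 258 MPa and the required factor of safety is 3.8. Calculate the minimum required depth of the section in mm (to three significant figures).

h = 137 mm

σ_allow = 258/3.8 = 67.89 MPa.
For a rectangular section σ = 6M/(bh²), so h² = 6M/(b σ_allow) = 6×9380000/(43.9×67.89) = 18880 mm².
h = 137.4 mm.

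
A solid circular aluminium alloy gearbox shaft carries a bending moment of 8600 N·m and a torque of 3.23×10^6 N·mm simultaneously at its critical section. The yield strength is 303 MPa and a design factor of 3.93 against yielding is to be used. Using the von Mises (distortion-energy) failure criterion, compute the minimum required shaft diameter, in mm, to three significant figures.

d = 106 mm

σ_allow = σ_y/n = 303/3.93 = 77.10 MPa.
For a solid shaft σ_b = 32M/(πd³) and τ = 16T/(πd³), so the von Mises stress is σ' = (16/πd³)·√(4M²+3T²).
√(4M²+3T²) = √(4×(8.600×10^6)² + 3×(3.230×10^6)²) = 1.809×10^7 N·mm.
d³ = 16×1.809×10^7/(π×77.10) = 1.195×10^6 mm³.
d = 106.1 mm.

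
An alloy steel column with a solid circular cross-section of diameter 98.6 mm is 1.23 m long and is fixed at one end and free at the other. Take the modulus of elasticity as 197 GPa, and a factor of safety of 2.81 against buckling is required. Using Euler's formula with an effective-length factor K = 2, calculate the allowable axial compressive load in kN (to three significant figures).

P_allow = 530 kN

I = πd⁴/64 = π×98.6⁴/64 = 4.640×10^6 mm⁴.
Effective length L_e = KL = 2×1.23 m = 2460 mm.
Euler critical load P_cr = π²EI/L_e² = π²×197000×4.640×10^6/2460² = 1.491×10^6 N.
P_allow = P_cr/n = 1.491×10^6/2.81 = 530500 N.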